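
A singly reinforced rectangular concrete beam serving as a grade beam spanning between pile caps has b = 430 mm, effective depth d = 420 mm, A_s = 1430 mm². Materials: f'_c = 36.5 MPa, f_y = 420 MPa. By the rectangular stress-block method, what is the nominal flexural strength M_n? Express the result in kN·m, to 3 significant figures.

M_n ≈ 239 kN·m

T = A_s f_y = 1430 × 420 = 600600 N = 600.6 kN.
From C = T: a = T/(0.85 f'_c b) = 600600/(0.85 × 36.5 × 430) = 45.02 mm.
M_n = T(d − a/2) = 600.6 kN × (420 − 22.51) mm = 238.73 kN·m.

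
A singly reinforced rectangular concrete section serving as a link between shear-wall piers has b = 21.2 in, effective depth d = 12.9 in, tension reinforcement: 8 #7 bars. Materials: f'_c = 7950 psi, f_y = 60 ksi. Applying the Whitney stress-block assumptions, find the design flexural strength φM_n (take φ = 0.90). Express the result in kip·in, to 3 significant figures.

φM_n ≈ 3080 kip·in

A_s = 8 × 0.6 = 4.8 in².
T = A_s f_y = 4.8 × 60 = 288 kips.
a = T/(0.85 f'_c b) = 288/(0.85 × 7.95 × 21.2) = 2.010 in.
M_n = T(d − a/2) = 288 × (12.9 − 1.005) = 3425.8 kip·in.
φM_n = 0.90 × 3425.8 = 3083.2 kip·in.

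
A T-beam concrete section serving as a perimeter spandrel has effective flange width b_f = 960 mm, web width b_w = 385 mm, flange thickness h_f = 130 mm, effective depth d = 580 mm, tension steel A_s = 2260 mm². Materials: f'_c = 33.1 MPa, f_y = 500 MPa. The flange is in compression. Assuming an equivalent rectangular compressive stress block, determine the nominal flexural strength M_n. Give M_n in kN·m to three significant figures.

Tension: T = A_s f_y = 2260 × 500 = 1130000 N.
Try a within the flange: a = T/(0.85 f'_c b_f) = 1130000/(0.85 × 33.1 × 960) = 41.84 mm.
Since a = 41.84 ≤ h_f = 130 mm, the stress block lies entirely in the flange; analyse as a rectangular beam of width b_f.
M_n = T(d − a/2) = 1130000 × (580 − 20.92) = 631.76 × 10⁶ N·mm.
M_n = 631.76 kN·m.

M_n ≈ 632 kN·m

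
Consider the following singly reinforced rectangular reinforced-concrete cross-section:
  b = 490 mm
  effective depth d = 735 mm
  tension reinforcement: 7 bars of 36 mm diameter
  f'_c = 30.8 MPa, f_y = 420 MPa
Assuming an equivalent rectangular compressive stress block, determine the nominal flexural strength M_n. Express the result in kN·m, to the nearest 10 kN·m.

M_n ≈ 1850 kN·m

A_s = 7 × 1018 = 7126 mm².
T = A_s f_y = 7126 × 420 = 2992920 N = 2992.92 kN.
From C = T: a = T/(0.85 f'_c b) = 2992920/(0.85 × 30.8 × 490) = 233.31 mm.
M_n = T(d − a/2) = 2992.92 kN × (735 − 116.655) mm = 1850.66 kN·m.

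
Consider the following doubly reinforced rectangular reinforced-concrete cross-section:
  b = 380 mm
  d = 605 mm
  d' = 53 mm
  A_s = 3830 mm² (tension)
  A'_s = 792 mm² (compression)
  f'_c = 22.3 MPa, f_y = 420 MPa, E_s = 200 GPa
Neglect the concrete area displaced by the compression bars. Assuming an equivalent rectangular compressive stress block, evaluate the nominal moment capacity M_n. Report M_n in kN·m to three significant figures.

Assume both tension and compression steel yield.
Net tension couple steel: A_s − A'_s = 3038 mm².
a = (A_s − A'_s) f_y / (0.85 f'_c b) = 1275960/(0.85 × 22.3 × 380) = 177.15 mm.
c = a/β₁ = 177.15/0.85 = 208.41 mm; ε'_s = 0.003(c − d')/c = 0.0022 ≥ f_y/E_s = 0.0021, so compression steel does yield.
M_n = (A_s − A'_s) f_y (d − a/2) + A'_s f_y (d − d') = [1275960 × (605 − 88.575) + 332640 × (605 − 53)] × 10⁻⁶ = 658.94 + 183.62 = 842.56 kN·m.

M_n ≈ 843 kN·m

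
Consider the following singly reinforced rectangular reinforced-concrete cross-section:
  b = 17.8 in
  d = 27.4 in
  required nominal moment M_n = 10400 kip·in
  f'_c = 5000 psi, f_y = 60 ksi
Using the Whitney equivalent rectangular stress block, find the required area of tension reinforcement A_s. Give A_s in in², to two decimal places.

A_s ≈ 7.04 in²

From M_n = 0.85 f'_c a b (d − a/2):
a = d − √(d² − 2M_n/(0.85 f'_c b)) = 27.4 − √(27.4² − 2 × 10400/(0.85 × 5 × 17.8)) = 5.587 in.
A_s = 0.85 f'_c a b / f_y = 0.85 × 5 × 5.587 × 17.8 / 60 = 7.044 in².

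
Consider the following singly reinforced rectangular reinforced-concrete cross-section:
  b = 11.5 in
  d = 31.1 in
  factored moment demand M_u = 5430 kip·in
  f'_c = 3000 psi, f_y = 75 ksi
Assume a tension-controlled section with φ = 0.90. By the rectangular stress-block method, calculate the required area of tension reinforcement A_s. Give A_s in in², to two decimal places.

M_n = M_u/φ = 5430/0.90 = 6033.33 kip·in.
From M_n = 0.85 f'_c a b (d − a/2):
a = d − √(d² − 2M_n/(0.85 f'_c b)) = 31.1 − √(31.1² − 2 × 6033.33/(0.85 × 3 × 11.5)) = 7.526 in.
A_s = 0.85 f'_c a b / f_y = 0.85 × 3 × 7.526 × 11.5 / 75 = 2.943 in².

A_s ≈ 2.94 in²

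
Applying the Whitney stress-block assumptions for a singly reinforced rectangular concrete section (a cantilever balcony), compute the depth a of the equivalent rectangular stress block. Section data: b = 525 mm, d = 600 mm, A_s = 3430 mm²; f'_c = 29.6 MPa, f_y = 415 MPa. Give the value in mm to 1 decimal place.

T = A_s f_y = 3430 × 415 = 1423450 N = 1423.45 kN.
Setting C = 0.85 f'_c a b equal to T: a = 1423450/(0.85 × 29.6 × 525) = 107.8 mm.

a ≈ 107.8 mm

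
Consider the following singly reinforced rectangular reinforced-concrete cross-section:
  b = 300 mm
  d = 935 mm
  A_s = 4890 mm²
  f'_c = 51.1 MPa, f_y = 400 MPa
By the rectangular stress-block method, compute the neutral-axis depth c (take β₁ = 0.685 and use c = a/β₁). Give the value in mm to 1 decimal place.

c ≈ 219.1 mm

T = A_s f_y = 4890 × 400 = 1956000 N = 1956 kN.
Setting C = 0.85 f'_c a b equal to T: a = 1956000/(0.85 × 51.1 × 300) = 150.109 mm.
With β₁ = 0.685, c = a/β₁ = 150.109/0.685 = 219.1 mm.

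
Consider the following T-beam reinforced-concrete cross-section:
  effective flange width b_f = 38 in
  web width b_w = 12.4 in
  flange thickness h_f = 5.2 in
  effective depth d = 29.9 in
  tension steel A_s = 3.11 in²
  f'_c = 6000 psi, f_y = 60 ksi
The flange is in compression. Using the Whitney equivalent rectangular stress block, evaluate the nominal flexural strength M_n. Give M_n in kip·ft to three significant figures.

M_n ≈ 457 kip·ft

Tension: T = A_s f_y = 3.11 × 60 = 186.6 kips.
Try a within the flange: a = T/(0.85 f'_c b_f) = 186.6/(0.85 × 6 × 38) = 0.963 in.
Since a = 0.963 ≤ h_f = 5.2 in, the stress block lies entirely in the flange; analyse as a rectangular beam of width b_f.
M_n = T(d − a/2) = 186.6 × (29.9 − 0.4815) = 5489.5 kip·in.
M_n = 5489.5/12 = 457.46 kip·ft.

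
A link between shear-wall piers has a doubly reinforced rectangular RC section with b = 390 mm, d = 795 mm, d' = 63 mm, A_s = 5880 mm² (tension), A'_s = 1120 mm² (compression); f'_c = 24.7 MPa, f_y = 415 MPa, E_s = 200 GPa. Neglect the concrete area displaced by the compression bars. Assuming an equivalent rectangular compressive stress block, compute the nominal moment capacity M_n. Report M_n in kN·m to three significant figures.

M_n ≈ 1670 kN·m

Assume both tension and compression steel yield.
Net tension couple steel: A_s − A'_s = 4760 mm².
a = (A_s − A'_s) f_y / (0.85 f'_c b) = 1975400/(0.85 × 24.7 × 390) = 241.25 mm.
c = a/β₁ = 241.25/0.85 = 283.82 mm; ε'_s = 0.003(c − d')/c = 0.0023 ≥ f_y/E_s = 0.0021, so compression steel does yield.
M_n = (A_s − A'_s) f_y (d − a/2) + A'_s f_y (d − d') = [1975400 × (795 − 120.625) + 464800 × (795 − 63)] × 10⁻⁶ = 1332.16 + 340.23 = 1672.39 kN·m.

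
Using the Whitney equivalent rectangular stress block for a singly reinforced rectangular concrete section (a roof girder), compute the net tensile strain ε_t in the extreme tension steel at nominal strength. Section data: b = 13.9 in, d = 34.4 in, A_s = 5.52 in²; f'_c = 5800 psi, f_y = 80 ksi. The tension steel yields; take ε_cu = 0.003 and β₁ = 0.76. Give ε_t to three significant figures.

a = A_s f_y/(0.85 f'_c b) = 6.444 in.
β₁ = 0.76, so c = a/β₁ = 6.444/0.76 = 8.479 in.
From the linear strain diagram with ε_cu = 0.003: ε_t = 0.003 (d − c)/c = 0.003 × (34.4 − 8.479)/8.479 = 0.00917.
Since ε_t ≥ 0.005, the section is tension-controlled.

ε_t ≈ 0.00917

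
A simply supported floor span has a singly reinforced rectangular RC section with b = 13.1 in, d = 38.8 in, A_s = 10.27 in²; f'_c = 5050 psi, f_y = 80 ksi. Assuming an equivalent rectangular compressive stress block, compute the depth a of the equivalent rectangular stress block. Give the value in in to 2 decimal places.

a ≈ 14.61 in

T = A_s f_y = 10.27 × 80 = 821.6 kips.
a = T/(0.85 f'_c b) = 821.6/(0.85 × 5.05 × 13.1) = 14.61 in.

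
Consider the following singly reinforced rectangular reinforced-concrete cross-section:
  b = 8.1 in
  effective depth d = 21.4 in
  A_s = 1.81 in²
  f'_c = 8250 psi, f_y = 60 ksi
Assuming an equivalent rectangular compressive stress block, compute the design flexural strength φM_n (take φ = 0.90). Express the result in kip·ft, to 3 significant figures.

φM_n ≈ 167 kip·ft

T = A_s f_y = 1.81 × 60 = 108.6 kips.
a = T/(0.85 f'_c b) = 108.6/(0.85 × 8.25 × 8.1) = 1.912 in.
M_n = T(d − a/2) = 108.6 × (21.4 − 0.956) = 2220.2 kip·in = 2220.2/12 = 185.02 kip·ft.
φM_n = 0.90 × 185.02 = 166.52 kip·ft.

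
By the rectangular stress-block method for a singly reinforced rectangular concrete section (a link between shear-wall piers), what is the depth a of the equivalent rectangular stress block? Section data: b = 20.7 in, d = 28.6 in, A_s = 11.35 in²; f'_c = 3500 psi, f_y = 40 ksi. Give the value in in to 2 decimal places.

a ≈ 7.37 in

T = A_s f_y = 11.35 × 40 = 454 kips.
a = T/(0.85 f'_c b) = 454/(0.85 × 3.5 × 20.7) = 7.37 in.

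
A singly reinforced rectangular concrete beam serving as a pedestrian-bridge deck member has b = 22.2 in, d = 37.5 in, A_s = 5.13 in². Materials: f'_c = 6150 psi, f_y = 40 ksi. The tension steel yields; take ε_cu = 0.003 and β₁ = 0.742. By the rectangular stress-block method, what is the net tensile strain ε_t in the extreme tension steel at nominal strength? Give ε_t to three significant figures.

a = A_s f_y/(0.85 f'_c b) = 1.768 in.
β₁ = 0.742, so c = a/β₁ = 1.768/0.742 = 2.383 in.
From the linear strain diagram with ε_cu = 0.003: ε_t = 0.003 (d − c)/c = 0.003 × (37.5 − 2.383)/2.383 = 0.0442.
Since ε_t ≥ 0.005, the section is tension-controlled.

ε_t ≈ 0.0442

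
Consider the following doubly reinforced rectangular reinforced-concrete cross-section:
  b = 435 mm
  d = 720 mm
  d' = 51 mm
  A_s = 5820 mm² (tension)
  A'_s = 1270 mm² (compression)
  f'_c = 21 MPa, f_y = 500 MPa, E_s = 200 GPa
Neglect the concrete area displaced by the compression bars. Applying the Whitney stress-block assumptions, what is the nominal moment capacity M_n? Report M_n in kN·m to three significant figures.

Assume both tension and compression steel yield.
Net tension couple steel: A_s − A'_s = 4550 mm².
a = (A_s − A'_s) f_y / (0.85 f'_c b) = 2275000/(0.85 × 21 × 435) = 292.99 mm.
c = a/β₁ = 292.99/0.85 = 344.69 mm; ε'_s = 0.003(c − d')/c = 0.0026 ≥ f_y/E_s = 0.0025, so compression steel does yield.
M_n = (A_s − A'_s) f_y (d − a/2) + A'_s f_y (d − d') = [2275000 × (720 − 146.495) + 635000 × (720 − 51)] × 10⁻⁶ = 1304.72 + 424.82 = 1729.54 kN·m.

M_n ≈ 1730 kN·m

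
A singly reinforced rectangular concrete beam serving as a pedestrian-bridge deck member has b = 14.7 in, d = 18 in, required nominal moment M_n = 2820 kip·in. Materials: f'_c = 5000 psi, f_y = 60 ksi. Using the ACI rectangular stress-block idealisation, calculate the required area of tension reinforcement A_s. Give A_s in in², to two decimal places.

A_s ≈ 2.82 in²

From M_n = 0.85 f'_c a b (d − a/2):
a = d − √(d² − 2M_n/(0.85 f'_c b)) = 18 − √(18² − 2 × 2820/(0.85 × 5 × 14.7)) = 2.712 in.
A_s = 0.85 f'_c a b / f_y = 0.85 × 5 × 2.712 × 14.7 / 60 = 2.824 in².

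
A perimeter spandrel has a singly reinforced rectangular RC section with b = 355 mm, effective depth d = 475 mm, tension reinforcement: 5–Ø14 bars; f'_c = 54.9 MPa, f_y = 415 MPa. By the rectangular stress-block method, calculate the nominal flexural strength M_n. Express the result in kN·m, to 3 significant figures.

M_n ≈ 149 kN·m

A_s = 5 × 154 = 770 mm².
T = A_s f_y = 770 × 415 = 319550 N = 319.55 kN.
From C = T: a = T/(0.85 f'_c b) = 319550/(0.85 × 54.9 × 355) = 19.29 mm.
M_n = T(d − a/2) = 319.55 kN × (475 − 9.645) mm = 148.70 kN·m.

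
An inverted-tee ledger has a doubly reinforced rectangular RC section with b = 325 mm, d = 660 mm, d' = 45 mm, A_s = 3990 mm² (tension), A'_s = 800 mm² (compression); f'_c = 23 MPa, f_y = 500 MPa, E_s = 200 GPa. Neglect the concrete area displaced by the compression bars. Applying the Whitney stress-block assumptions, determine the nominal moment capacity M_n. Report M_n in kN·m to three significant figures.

M_n ≈ 1100 kN·m

Assume both tension and compression steel yield.
Net tension couple steel: A_s − A'_s = 3190 mm².
a = (A_s − A'_s) f_y / (0.85 f'_c b) = 1595000/(0.85 × 23 × 325) = 251.03 mm.
c = a/β₁ = 251.03/0.85 = 295.33 mm; ε'_s = 0.003(c − d')/c = 0.0025 ≥ f_y/E_s = 0.0025, so compression steel does yield.
M_n = (A_s − A'_s) f_y (d − a/2) + A'_s f_y (d − d') = [1595000 × (660 − 125.515) + 400000 × (660 − 45)] × 10⁻⁶ = 852.50 + 246.00 = 1098.50 kN·m.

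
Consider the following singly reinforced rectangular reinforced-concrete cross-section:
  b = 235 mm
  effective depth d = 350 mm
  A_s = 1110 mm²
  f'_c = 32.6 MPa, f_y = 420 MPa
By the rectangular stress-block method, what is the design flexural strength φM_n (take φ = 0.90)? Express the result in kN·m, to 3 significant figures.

φM_n ≈ 132 kN·m

T = A_s f_y = 1110 × 420 = 466200 N = 466.2 kN.
From C = T: a = T/(0.85 f'_c b) = 466200/(0.85 × 32.6 × 235) = 71.59 mm.
M_n = T(d − a/2) = 466.2 kN × (350 − 35.795) mm = 146.48 kN·m.
φM_n = 0.90 × 146.48 = 131.83 kN·m.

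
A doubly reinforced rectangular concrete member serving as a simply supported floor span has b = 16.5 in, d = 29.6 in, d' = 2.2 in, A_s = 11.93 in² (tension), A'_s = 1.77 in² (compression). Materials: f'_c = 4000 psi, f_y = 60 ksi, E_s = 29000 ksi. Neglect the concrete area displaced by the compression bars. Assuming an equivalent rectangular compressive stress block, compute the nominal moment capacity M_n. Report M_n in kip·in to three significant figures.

Assume both steels yield.
a = (A_s − A'_s) f_y/(0.85 f'_c b) = (11.93 − 1.77) × 60/(0.85 × 4 × 16.5) = 10.866 in.
c = a/β₁ = 10.866/0.85 = 12.784 in; ε'_s = 0.003(c − d')/c = 0.0025 ≥ ε_y = 0.0021, so the compression steel yields.
M_n = (A_s − A'_s) f_y (d − a/2) + A'_s f_y (d − d') = 609.6 × (29.6 − 5.433) + 106.2 × (29.6 − 2.2) = 14732.2 + 2909.9 = 17642.1 kip·in.

M_n ≈ 17600 kip·in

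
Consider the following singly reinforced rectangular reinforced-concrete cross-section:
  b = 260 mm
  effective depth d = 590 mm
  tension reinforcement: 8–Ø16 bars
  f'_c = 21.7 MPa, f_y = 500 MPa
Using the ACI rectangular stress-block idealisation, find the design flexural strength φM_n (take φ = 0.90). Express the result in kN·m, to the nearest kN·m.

A_s = 8 × 201 = 1608 mm².
T = A_s f_y = 1608 × 500 = 804000 N = 804 kN.
From C = T: a = T/(0.85 f'_c b) = 804000/(0.85 × 21.7 × 260) = 167.65 mm.
M_n = T(d − a/2) = 804 kN × (590 − 83.825) mm = 406.96 kN·m.
φM_n = 0.90 × 406.96 = 366.26 kN·m.

φM_n ≈ 366 kN·m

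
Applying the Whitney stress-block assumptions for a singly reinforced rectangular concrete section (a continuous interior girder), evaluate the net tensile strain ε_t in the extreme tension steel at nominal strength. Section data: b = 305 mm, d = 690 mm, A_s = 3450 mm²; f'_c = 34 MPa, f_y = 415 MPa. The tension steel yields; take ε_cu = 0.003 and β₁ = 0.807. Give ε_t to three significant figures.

ε_t ≈ 0.00728

a = A_s f_y/(0.85 f'_c b) = 162.43 mm.
β₁ = 0.807, so c = a/β₁ = 162.43/0.807 = 201.28 mm.
From the linear strain diagram with ε_cu = 0.003: ε_t = 0.003 (d − c)/c = 0.003 × (690 − 201.28)/201.28 = 0.00728.
Since ε_t ≥ 0.005, the section is tension-controlled.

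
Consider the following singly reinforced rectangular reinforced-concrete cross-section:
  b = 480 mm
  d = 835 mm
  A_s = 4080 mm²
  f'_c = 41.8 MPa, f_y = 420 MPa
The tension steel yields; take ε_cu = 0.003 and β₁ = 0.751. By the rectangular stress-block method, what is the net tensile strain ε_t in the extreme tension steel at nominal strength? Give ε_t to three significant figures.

a = A_s f_y/(0.85 f'_c b) = 100.48 mm.
β₁ = 0.751, so c = a/β₁ = 100.48/0.751 = 133.79 mm.
From the linear strain diagram with ε_cu = 0.003: ε_t = 0.003 (d − c)/c = 0.003 × (835 − 133.79)/133.79 = 0.0157.
Since ε_t ≥ 0.005, the section is tension-controlled.

ε_t ≈ 0.0157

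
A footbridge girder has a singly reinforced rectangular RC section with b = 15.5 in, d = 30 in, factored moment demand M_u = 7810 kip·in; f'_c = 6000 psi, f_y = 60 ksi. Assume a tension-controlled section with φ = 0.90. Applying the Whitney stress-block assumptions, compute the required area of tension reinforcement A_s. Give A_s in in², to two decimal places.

M_n = M_u/φ = 7810/0.90 = 8677.78 kip·in.
From M_n = 0.85 f'_c a b (d − a/2):
a = d − √(d² − 2M_n/(0.85 f'_c b)) = 30 − √(30² − 2 × 8677.78/(0.85 × 6 × 15.5)) = 3.915 in.
A_s = 0.85 f'_c a b / f_y = 0.85 × 6 × 3.915 × 15.5 / 60 = 5.158 in².

A_s ≈ 5.16 in²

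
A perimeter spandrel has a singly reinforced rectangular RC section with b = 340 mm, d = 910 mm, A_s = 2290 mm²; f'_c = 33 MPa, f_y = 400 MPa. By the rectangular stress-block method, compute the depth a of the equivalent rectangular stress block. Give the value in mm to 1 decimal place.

a ≈ 96.0 mm

T = A_s f_y = 2290 × 400 = 916000 N = 916 kN.
Setting C = 0.85 f'_c a b equal to T: a = 916000/(0.85 × 33 × 340) = 96.0 mm.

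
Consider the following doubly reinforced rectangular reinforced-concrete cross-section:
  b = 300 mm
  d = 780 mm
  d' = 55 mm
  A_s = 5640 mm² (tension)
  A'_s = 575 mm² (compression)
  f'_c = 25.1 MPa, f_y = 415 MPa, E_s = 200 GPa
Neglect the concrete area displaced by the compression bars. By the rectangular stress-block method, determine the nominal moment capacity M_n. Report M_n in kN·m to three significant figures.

Assume both tension and compression steel yield.
Net tension couple steel: A_s − A'_s = 5065 mm².
a = (A_s − A'_s) f_y / (0.85 f'_c b) = 2101975/(0.85 × 25.1 × 300) = 328.41 mm.
c = a/β₁ = 328.41/0.85 = 386.36 mm; ε'_s = 0.003(c − d')/c = 0.0026 ≥ f_y/E_s = 0.0021, so compression steel does yield.
M_n = (A_s − A'_s) f_y (d − a/2) + A'_s f_y (d − d') = [2101975 × (780 − 164.205) + 238625 × (780 − 55)] × 10⁻⁶ = 1294.39 + 173.00 = 1467.39 kN·m.

M_n ≈ 1470 kN·m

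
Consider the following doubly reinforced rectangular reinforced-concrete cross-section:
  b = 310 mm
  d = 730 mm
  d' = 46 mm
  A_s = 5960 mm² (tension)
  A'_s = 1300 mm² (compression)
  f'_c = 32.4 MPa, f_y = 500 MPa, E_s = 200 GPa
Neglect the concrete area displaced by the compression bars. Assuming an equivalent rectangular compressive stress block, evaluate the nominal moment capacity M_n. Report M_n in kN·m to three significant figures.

Assume both tension and compression steel yield.
Net tension couple steel: A_s − A'_s = 4660 mm².
a = (A_s − A'_s) f_y / (0.85 f'_c b) = 2330000/(0.85 × 32.4 × 310) = 272.92 mm.
c = a/β₁ = 272.92/0.819 = 333.24 mm; ε'_s = 0.003(c − d')/c = 0.0026 ≥ f_y/E_s = 0.0025, so compression steel does yield.
M_n = (A_s − A'_s) f_y (d − a/2) + A'_s f_y (d − d') = [2330000 × (730 − 136.46) + 650000 × (730 − 46)] × 10⁻⁶ = 1382.95 + 444.60 = 1827.55 kN·m.

M_n ≈ 1830 kN·m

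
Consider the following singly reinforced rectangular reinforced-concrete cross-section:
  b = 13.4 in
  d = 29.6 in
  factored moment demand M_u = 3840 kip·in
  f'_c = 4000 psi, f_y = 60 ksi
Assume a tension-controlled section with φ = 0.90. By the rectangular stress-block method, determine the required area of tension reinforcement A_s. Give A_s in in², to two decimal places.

M_n = M_u/φ = 3840/0.90 = 4266.67 kip·in.
From M_n = 0.85 f'_c a b (d − a/2):
a = d − √(d² − 2M_n/(0.85 f'_c b)) = 29.6 − √(29.6² − 2 × 4266.67/(0.85 × 4 × 13.4)) = 3.354 in.
A_s = 0.85 f'_c a b / f_y = 0.85 × 4 × 3.354 × 13.4 / 60 = 2.547 in².

A_s ≈ 2.55 in²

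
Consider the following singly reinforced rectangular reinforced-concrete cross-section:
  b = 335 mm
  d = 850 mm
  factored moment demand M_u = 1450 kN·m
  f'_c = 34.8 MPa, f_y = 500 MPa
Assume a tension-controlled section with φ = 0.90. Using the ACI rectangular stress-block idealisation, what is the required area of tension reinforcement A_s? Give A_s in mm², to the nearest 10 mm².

M_n = M_u/φ = 1450/0.90 = 1611.11 kN·m.
With M_n = 0.85 f'_c a b (d − a/2), solve the quadratic for a:
a = d − √(d² − 2M_n/(0.85 f'_c b)) = 850 − √(850² − 2 × 1611.11×10⁶/(0.85 × 34.8 × 335)) = 219.66 mm.
A_s = 0.85 f'_c a b / f_y = 0.85 × 34.8 × 219.66 × 335 / 500 = 4353.4 mm².

A_s ≈ 4350 mm²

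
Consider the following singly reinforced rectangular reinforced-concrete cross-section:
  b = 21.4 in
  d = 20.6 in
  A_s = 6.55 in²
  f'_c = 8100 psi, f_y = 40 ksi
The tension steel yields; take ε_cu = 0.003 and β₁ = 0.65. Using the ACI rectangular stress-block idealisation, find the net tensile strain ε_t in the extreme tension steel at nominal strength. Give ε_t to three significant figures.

a = A_s f_y/(0.85 f'_c b) = 1.778 in.
β₁ = 0.65, so c = a/β₁ = 1.778/0.65 = 2.735 in.
From the linear strain diagram with ε_cu = 0.003: ε_t = 0.003 (d − c)/c = 0.003 × (20.6 − 2.735)/2.735 = 0.0196.
Since ε_t ≥ 0.005, the section is tension-controlled.

ε_t ≈ 0.0196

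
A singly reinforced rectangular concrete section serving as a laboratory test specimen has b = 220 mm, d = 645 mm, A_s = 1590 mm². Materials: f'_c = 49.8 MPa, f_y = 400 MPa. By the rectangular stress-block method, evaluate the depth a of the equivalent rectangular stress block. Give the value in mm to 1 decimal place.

a ≈ 68.3 mm

T = A_s f_y = 1590 × 400 = 636000 N = 636 kN.
Setting C = 0.85 f'_c a b equal to T: a = 636000/(0.85 × 49.8 × 220) = 68.3 mm.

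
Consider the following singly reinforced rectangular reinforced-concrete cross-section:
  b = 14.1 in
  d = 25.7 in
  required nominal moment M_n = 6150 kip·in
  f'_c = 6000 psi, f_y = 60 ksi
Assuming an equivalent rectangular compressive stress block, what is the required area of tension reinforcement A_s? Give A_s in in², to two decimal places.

A_s ≈ 4.29 in²

From M_n = 0.85 f'_c a b (d − a/2):
a = d − √(d² − 2M_n/(0.85 f'_c b)) = 25.7 − √(25.7² − 2 × 6150/(0.85 × 6 × 14.1)) = 3.577 in.
A_s = 0.85 f'_c a b / f_y = 0.85 × 6 × 3.577 × 14.1 / 60 = 4.287 in².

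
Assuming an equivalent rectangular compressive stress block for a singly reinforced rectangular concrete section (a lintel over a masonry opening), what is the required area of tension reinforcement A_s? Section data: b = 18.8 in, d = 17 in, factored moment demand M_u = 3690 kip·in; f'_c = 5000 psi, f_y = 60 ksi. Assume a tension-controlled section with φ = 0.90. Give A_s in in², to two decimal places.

M_n = M_u/φ = 3690/0.90 = 4100 kip·in.
From M_n = 0.85 f'_c a b (d − a/2):
a = d − √(d² − 2M_n/(0.85 f'_c b)) = 17 − √(17² − 2 × 4100/(0.85 × 5 × 18.8)) = 3.348 in.
A_s = 0.85 f'_c a b / f_y = 0.85 × 5 × 3.348 × 18.8 / 60 = 4.458 in².

A_s ≈ 4.46 in²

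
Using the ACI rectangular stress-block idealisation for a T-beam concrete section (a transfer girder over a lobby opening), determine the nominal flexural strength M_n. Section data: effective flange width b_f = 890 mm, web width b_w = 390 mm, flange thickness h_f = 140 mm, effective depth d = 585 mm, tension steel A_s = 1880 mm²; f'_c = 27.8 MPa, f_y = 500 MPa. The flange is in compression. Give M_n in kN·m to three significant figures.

Tension: T = A_s f_y = 1880 × 500 = 940000 N.
Try a within the flange: a = T/(0.85 f'_c b_f) = 940000/(0.85 × 27.8 × 890) = 44.70 mm.
Since a = 44.70 ≤ h_f = 140 mm, the stress block lies entirely in the flange; analyse as a rectangular beam of width b_f.
M_n = T(d − a/2) = 940000 × (585 − 22.35) = 528.89 × 10⁶ N·mm.
M_n = 528.89 kN·m.

M_n ≈ 529 kN·m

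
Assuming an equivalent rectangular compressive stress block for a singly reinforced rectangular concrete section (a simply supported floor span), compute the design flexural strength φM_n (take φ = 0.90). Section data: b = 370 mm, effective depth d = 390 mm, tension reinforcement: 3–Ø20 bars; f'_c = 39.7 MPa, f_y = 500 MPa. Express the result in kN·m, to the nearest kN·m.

A_s = 3 × 314 = 942 mm².
T = A_s f_y = 942 × 500 = 471000 N = 471 kN.
From C = T: a = T/(0.85 f'_c b) = 471000/(0.85 × 39.7 × 370) = 37.72 mm.
M_n = T(d − a/2) = 471 kN × (390 − 18.86) mm = 174.81 kN·m.
φM_n = 0.90 × 174.81 = 157.33 kN·m.

φM_n ≈ 157 kN·m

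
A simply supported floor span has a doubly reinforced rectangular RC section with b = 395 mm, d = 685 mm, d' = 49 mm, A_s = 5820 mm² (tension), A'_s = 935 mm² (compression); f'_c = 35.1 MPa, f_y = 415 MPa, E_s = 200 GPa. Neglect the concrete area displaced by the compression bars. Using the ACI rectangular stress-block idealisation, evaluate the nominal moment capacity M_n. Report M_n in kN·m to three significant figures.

Assume both tension and compression steel yield.
Net tension couple steel: A_s − A'_s = 4885 mm².
a = (A_s − A'_s) f_y / (0.85 f'_c b) = 2027275/(0.85 × 35.1 × 395) = 172.02 mm.
c = a/β₁ = 172.02/0.799 = 215.29 mm; ε'_s = 0.003(c − d')/c = 0.0023 ≥ f_y/E_s = 0.0021, so compression steel does yield.
M_n = (A_s − A'_s) f_y (d − a/2) + A'_s f_y (d − d') = [2027275 × (685 − 86.01) + 388025 × (685 − 49)] × 10⁻⁶ = 1214.32 + 246.78 = 1461.10 kN·m.

M_n ≈ 1460 kN·m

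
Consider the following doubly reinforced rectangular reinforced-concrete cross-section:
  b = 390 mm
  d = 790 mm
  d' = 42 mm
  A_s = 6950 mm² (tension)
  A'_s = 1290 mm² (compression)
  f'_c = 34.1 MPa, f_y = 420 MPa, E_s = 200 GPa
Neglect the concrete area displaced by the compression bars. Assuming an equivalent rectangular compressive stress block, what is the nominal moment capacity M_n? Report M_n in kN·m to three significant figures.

Assume both tension and compression steel yield.
Net tension couple steel: A_s − A'_s = 5660 mm².
a = (A_s − A'_s) f_y / (0.85 f'_c b) = 2377200/(0.85 × 34.1 × 390) = 210.29 mm.
c = a/β₁ = 210.29/0.806 = 260.91 mm; ε'_s = 0.003(c − d')/c = 0.0025 ≥ f_y/E_s = 0.0021, so compression steel does yield.
M_n = (A_s − A'_s) f_y (d − a/2) + A'_s f_y (d − d') = [2377200 × (790 − 105.145) + 541800 × (790 − 42)] × 10⁻⁶ = 1628.04 + 405.27 = 2033.31 kN·m.

M_n ≈ 2030 kN·m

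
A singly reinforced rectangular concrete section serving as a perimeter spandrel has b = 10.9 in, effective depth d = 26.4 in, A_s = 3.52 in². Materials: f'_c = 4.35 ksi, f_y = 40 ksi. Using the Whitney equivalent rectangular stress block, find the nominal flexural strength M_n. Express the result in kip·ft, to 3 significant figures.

T = A_s f_y = 3.52 × 40 = 140.8 kips.
a = T/(0.85 f'_c b) = 140.8/(0.85 × 4.35 × 10.9) = 3.494 in.
M_n = T(d − a/2) = 140.8 × (26.4 − 1.747) = 3471.1 kip·in = 3471.1/12 = 289.26 kip·ft.

M_n ≈ 289 kip·ft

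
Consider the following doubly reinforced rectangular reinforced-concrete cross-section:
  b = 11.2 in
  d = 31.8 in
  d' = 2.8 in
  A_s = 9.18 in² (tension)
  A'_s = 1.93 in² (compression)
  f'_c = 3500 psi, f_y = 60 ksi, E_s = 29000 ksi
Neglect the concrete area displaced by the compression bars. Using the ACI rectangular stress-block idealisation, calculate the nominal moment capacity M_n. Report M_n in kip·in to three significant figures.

M_n ≈ 14400 kip·in

Assume both steels yield.
a = (A_s − A'_s) f_y/(0.85 f'_c b) = (9.18 − 1.93) × 60/(0.85 × 3.5 × 11.2) = 13.055 in.
c = a/β₁ = 13.055/0.85 = 15.359 in; ε'_s = 0.003(c − d')/c = 0.0025 ≥ ε_y = 0.0021, so the compression steel yields.
M_n = (A_s − A'_s) f_y (d − a/2) + A'_s f_y (d − d') = 435 × (31.8 − 6.5275) + 115.8 × (31.8 − 2.8) = 10993.5 + 3358.2 = 14351.7 kip·in.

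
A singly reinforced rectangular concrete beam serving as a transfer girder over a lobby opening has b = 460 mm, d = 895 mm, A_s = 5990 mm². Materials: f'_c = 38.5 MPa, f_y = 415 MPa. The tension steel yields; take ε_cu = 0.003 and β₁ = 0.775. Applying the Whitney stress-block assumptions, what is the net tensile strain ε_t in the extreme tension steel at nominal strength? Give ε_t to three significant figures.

a = A_s f_y/(0.85 f'_c b) = 165.13 mm.
β₁ = 0.775, so c = a/β₁ = 165.13/0.775 = 213.07 mm.
From the linear strain diagram with ε_cu = 0.003: ε_t = 0.003 (d − c)/c = 0.003 × (895 − 213.07)/213.07 = 0.00960.
Since ε_t ≥ 0.005, the section is tension-controlled.

ε_t ≈ 0.00960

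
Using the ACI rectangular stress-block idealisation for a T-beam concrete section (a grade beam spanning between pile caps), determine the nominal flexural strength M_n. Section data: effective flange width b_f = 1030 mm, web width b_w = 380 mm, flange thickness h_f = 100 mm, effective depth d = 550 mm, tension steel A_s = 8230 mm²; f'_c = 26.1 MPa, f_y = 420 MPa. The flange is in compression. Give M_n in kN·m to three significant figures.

M_n ≈ 1590 kN·m

Tension: T = A_s f_y = 8230 × 420 = 3456600 N.
Try a within the flange: a = T/(0.85 f'_c b_f) = 3456600/(0.85 × 26.1 × 1030) = 151.27 mm.
a = 151.27 > h_f = 100 mm: the block extends into the web. Split into flange-overhang and web parts.
C_f = 0.85 f'_c (b_f − b_w) h_f = 0.85 × 26.1 × (1030 − 380) × 100 = 1442025 N.
Remaining web compression depth: a_w = (T − C_f)/(0.85 f'_c b_w) = (3456600 − 1442025)/(0.85 × 26.1 × 380) = 238.97 mm.
M_n = C_f(d − h_f/2) + (T − C_f)(d − a_w/2) = 1442025 × (550 − 50) + 2014575 × (550 − 119.485) = 721.01 + 867.30 = 1588.31 × 10⁶ N·mm.
M_n = 1588.31 kN·m.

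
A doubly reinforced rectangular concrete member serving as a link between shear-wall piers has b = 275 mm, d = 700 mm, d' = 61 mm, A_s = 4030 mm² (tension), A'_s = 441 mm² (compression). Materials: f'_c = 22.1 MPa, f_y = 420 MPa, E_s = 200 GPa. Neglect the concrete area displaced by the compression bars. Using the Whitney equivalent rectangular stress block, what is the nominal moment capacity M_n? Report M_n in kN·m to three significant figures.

M_n ≈ 954 kN·m

Assume both tension and compression steel yield.
Net tension couple steel: A_s − A'_s = 3589 mm².
a = (A_s − A'_s) f_y / (0.85 f'_c b) = 1507380/(0.85 × 22.1 × 275) = 291.80 mm.
c = a/β₁ = 291.80/0.85 = 343.29 mm; ε'_s = 0.003(c − d')/c = 0.0025 ≥ f_y/E_s = 0.0021, so compression steel does yield.
M_n = (A_s − A'_s) f_y (d − a/2) + A'_s f_y (d − d') = [1507380 × (700 − 145.9) + 185220 × (700 − 61)] × 10⁻⁶ = 835.24 + 118.36 = 953.60 kN·m.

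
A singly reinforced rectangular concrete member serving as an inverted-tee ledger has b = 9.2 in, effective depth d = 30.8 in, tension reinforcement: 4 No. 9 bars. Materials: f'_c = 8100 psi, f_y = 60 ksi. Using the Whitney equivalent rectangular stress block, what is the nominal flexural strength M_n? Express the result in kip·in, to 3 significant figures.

A_s = 4 × 1 = 4 in².
T = A_s f_y = 4 × 60 = 240 kips.
a = T/(0.85 f'_c b) = 240/(0.85 × 8.1 × 9.2) = 3.789 in.
M_n = T(d − a/2) = 240 × (30.8 − 1.8945) = 6937.3 kip·in.

M_n ≈ 6940 kip·in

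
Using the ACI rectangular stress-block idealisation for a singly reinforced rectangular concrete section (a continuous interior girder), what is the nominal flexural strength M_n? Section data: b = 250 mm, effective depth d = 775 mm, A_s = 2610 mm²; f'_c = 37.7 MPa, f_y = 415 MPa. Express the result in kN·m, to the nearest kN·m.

T = A_s f_y = 2610 × 415 = 1083150 N = 1083.15 kN.
From C = T: a = T/(0.85 f'_c b) = 1083150/(0.85 × 37.7 × 250) = 135.20 mm.
M_n = T(d − a/2) = 1083.15 kN × (775 − 67.6) mm = 766.22 kN·m.

M_n ≈ 766 kN·m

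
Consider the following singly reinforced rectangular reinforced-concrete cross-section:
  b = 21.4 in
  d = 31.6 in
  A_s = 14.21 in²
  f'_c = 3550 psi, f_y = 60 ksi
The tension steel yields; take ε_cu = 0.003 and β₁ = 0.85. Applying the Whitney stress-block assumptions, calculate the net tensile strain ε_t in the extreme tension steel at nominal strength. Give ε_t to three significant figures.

a = A_s f_y/(0.85 f'_c b) = 13.203 in.
β₁ = 0.85, so c = a/β₁ = 13.203/0.85 = 15.533 in.
From the linear strain diagram with ε_cu = 0.003: ε_t = 0.003 (d − c)/c = 0.003 × (31.6 − 15.533)/15.533 = 0.00310.
ε_t < 0.004 — the section is over-reinforced for flexure under ACI limits.

ε_t ≈ 0.00310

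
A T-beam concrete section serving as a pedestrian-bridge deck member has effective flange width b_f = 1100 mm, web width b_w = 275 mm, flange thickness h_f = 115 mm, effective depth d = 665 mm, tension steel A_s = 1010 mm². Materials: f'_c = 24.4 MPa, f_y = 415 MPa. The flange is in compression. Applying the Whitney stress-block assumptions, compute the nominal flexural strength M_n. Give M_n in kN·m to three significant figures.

Tension: T = A_s f_y = 1010 × 415 = 419150 N.
Try a within the flange: a = T/(0.85 f'_c b_f) = 419150/(0.85 × 24.4 × 1100) = 18.37 mm.
Since a = 18.37 ≤ h_f = 115 mm, the stress block lies entirely in the flange; analyse as a rectangular beam of width b_f.
M_n = T(d − a/2) = 419150 × (665 − 9.185) = 274.88 × 10⁶ N·mm.
M_n = 274.88 kN·m.

M_n ≈ 275 kN·m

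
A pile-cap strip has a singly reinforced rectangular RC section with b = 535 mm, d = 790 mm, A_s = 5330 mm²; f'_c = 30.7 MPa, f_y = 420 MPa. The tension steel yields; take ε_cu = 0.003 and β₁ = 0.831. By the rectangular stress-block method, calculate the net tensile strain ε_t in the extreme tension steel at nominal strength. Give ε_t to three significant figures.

a = A_s f_y/(0.85 f'_c b) = 160.35 mm.
β₁ = 0.831, so c = a/β₁ = 160.35/0.831 = 192.96 mm.
From the linear strain diagram with ε_cu = 0.003: ε_t = 0.003 (d − c)/c = 0.003 × (790 − 192.96)/192.96 = 0.00928.
Since ε_t ≥ 0.005, the section is tension-controlled.

ε_t ≈ 0.00928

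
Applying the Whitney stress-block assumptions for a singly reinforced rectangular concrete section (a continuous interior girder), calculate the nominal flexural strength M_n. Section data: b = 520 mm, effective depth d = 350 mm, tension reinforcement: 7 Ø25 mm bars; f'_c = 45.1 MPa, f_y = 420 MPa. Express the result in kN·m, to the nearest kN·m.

A_s = 7 × 491 = 3437 mm².
T = A_s f_y = 3437 × 420 = 1443540 N = 1443.54 kN.
From C = T: a = T/(0.85 f'_c b) = 1443540/(0.85 × 45.1 × 520) = 72.42 mm.
M_n = T(d − a/2) = 1443.54 kN × (350 − 36.21) mm = 452.97 kN·m.

M_n ≈ 453 kN·m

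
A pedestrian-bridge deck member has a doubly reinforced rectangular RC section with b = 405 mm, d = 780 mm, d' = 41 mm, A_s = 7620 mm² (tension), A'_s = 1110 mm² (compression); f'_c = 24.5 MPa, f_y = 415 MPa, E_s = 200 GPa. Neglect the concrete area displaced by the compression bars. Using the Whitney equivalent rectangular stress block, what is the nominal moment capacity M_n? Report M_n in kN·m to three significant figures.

M_n ≈ 2020 kN·m

Assume both tension and compression steel yield.
Net tension couple steel: A_s − A'_s = 6510 mm².
a = (A_s − A'_s) f_y / (0.85 f'_c b) = 2701650/(0.85 × 24.5 × 405) = 320.32 mm.
c = a/β₁ = 320.32/0.85 = 376.85 mm; ε'_s = 0.003(c − d')/c = 0.0027 ≥ f_y/E_s = 0.0021, so compression steel does yield.
M_n = (A_s − A'_s) f_y (d − a/2) + A'_s f_y (d − d') = [2701650 × (780 − 160.16) + 460650 × (780 − 41)] × 10⁻⁶ = 1674.59 + 340.42 = 2015.01 kN·m.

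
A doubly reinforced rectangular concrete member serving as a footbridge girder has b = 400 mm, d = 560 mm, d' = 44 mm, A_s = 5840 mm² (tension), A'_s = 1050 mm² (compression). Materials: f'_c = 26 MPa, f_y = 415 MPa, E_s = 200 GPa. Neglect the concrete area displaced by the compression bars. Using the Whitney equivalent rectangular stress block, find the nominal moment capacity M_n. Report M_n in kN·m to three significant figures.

Assume both tension and compression steel yield.
Net tension couple steel: A_s − A'_s = 4790 mm².
a = (A_s − A'_s) f_y / (0.85 f'_c b) = 1987850/(0.85 × 26 × 400) = 224.87 mm.
c = a/β₁ = 224.87/0.85 = 264.55 mm; ε'_s = 0.003(c − d')/c = 0.0025 ≥ f_y/E_s = 0.0021, so compression steel does yield.
M_n = (A_s − A'_s) f_y (d − a/2) + A'_s f_y (d − d') = [1987850 × (560 − 112.435) + 435750 × (560 − 44)] × 10⁻⁶ = 889.69 + 224.85 = 1114.54 kN·m.

M_n ≈ 1110 kN·m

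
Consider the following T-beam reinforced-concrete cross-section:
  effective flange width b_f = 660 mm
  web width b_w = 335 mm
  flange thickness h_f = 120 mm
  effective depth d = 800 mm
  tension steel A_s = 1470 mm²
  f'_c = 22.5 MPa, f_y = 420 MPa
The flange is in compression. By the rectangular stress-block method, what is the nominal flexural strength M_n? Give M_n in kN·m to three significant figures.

Tension: T = A_s f_y = 1470 × 420 = 617400 N.
Try a within the flange: a = T/(0.85 f'_c b_f) = 617400/(0.85 × 22.5 × 660) = 48.91 mm.
Since a = 48.91 ≤ h_f = 120 mm, the stress block lies entirely in the flange; analyse as a rectangular beam of width b_f.
M_n = T(d − a/2) = 617400 × (800 − 24.455) = 478.82 × 10⁶ N·mm.
M_n = 478.82 kN·m.

M_n ≈ 479 kN·m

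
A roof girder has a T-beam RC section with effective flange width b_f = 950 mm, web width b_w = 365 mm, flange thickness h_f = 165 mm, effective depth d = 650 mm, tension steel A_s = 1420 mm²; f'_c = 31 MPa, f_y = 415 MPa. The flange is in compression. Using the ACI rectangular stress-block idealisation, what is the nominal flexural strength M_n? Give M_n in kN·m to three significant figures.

Tension: T = A_s f_y = 1420 × 415 = 589300 N.
Try a within the flange: a = T/(0.85 f'_c b_f) = 589300/(0.85 × 31 × 950) = 23.54 mm.
Since a = 23.54 ≤ h_f = 165 mm, the stress block lies entirely in the flange; analyse as a rectangular beam of width b_f.
M_n = T(d − a/2) = 589300 × (650 − 11.77) = 376.11 × 10⁶ N·mm.
M_n = 376.11 kN·m.

M_n ≈ 376 kN·m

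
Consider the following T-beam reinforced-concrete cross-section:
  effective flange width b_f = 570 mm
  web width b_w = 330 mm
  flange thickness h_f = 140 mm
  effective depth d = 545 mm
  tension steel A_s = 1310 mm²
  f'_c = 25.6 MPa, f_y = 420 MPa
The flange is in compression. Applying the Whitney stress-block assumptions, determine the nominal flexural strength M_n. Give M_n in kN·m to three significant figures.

M_n ≈ 288 kN·m

Tension: T = A_s f_y = 1310 × 420 = 550200 N.
Try a within the flange: a = T/(0.85 f'_c b_f) = 550200/(0.85 × 25.6 × 570) = 44.36 mm.
Since a = 44.36 ≤ h_f = 140 mm, the stress block lies entirely in the flange; analyse as a rectangular beam of width b_f.
M_n = T(d − a/2) = 550200 × (545 − 22.18) = 287.66 × 10⁶ N·mm.
M_n = 287.66 kN·m.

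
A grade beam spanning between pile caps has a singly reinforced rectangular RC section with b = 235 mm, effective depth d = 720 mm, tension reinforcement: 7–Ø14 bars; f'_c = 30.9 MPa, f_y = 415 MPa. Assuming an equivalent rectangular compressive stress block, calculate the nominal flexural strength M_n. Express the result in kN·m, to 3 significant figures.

M_n ≈ 306 kN·m

A_s = 7 × 154 = 1078 mm².
T = A_s f_y = 1078 × 415 = 447370 N = 447.37 kN.
From C = T: a = T/(0.85 f'_c b) = 447370/(0.85 × 30.9 × 235) = 72.48 mm.
M_n = T(d − a/2) = 447.37 kN × (720 − 36.24) mm = 305.89 kN·m.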